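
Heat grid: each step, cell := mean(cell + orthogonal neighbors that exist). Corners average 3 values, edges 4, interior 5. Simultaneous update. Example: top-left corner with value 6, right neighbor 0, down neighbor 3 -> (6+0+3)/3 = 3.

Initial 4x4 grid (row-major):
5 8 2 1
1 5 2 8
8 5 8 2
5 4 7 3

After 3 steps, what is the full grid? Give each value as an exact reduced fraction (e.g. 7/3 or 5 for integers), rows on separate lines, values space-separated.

After step 1:
  14/3 5 13/4 11/3
  19/4 21/5 5 13/4
  19/4 6 24/5 21/4
  17/3 21/4 11/2 4
After step 2:
  173/36 1027/240 203/48 61/18
  551/120 499/100 41/10 103/24
  127/24 5 531/100 173/40
  47/9 269/48 391/80 59/12
After step 3:
  9847/2160 32947/7200 5759/1440 1715/432
  17711/3600 27553/6000 5501/1200 2899/720
  3619/720 6287/1200 9449/2000 5653/1200
  2321/432 7457/1440 12431/2400 3391/720

Answer: 9847/2160 32947/7200 5759/1440 1715/432
17711/3600 27553/6000 5501/1200 2899/720
3619/720 6287/1200 9449/2000 5653/1200
2321/432 7457/1440 12431/2400 3391/720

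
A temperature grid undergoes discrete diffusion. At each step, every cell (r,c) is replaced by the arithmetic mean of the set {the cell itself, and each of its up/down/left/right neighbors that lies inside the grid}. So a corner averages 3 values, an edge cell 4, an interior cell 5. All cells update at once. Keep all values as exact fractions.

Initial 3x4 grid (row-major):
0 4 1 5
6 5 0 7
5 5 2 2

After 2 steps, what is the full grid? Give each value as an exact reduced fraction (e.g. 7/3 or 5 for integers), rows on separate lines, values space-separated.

Answer: 59/18 37/12 37/12 31/9
25/6 71/20 61/20 29/8
163/36 95/24 79/24 113/36

Derivation:
After step 1:
  10/3 5/2 5/2 13/3
  4 4 3 7/2
  16/3 17/4 9/4 11/3
After step 2:
  59/18 37/12 37/12 31/9
  25/6 71/20 61/20 29/8
  163/36 95/24 79/24 113/36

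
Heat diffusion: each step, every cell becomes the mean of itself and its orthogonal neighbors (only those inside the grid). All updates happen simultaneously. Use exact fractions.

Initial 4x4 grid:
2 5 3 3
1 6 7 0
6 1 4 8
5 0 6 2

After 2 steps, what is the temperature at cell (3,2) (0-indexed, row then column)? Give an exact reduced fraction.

Step 1: cell (3,2) = 3
Step 2: cell (3,2) = 62/15
Full grid after step 2:
  125/36 91/24 29/8 11/3
  41/12 383/100 111/25 7/2
  211/60 377/100 191/50 139/30
  119/36 49/15 62/15 71/18

Answer: 62/15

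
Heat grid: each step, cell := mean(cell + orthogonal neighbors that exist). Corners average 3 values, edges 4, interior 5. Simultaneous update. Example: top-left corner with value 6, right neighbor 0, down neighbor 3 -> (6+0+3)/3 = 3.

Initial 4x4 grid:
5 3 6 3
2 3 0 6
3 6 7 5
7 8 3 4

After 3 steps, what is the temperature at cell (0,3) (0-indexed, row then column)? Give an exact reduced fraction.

Answer: 3023/720

Derivation:
Step 1: cell (0,3) = 5
Step 2: cell (0,3) = 23/6
Step 3: cell (0,3) = 3023/720
Full grid after step 3:
  1877/540 27251/7200 8953/2400 3023/720
  28601/7200 5699/1500 1709/400 2447/600
  11003/2400 1929/400 4477/1000 189/40
  427/80 2073/400 413/80 569/120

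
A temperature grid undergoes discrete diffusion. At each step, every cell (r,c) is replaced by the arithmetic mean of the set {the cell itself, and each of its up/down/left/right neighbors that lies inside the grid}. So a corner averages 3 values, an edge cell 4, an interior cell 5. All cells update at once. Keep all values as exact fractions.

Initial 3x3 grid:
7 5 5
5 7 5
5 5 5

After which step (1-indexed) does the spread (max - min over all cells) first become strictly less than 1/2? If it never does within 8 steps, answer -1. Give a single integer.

Step 1: max=6, min=5, spread=1
Step 2: max=53/9, min=209/40, spread=239/360
Step 3: max=20327/3600, min=947/180, spread=1387/3600
  -> spread < 1/2 first at step 3
Step 4: max=91441/16200, min=58069/10800, spread=347/1296
Step 5: max=5414477/972000, min=3487943/648000, spread=2921/15552
Step 6: max=324026269/58320000, min=210890221/38880000, spread=24611/186624
Step 7: max=19347687593/3499200000, min=12682490687/2332800000, spread=207329/2239488
Step 8: max=1158604475521/209952000000, min=763305926389/139968000000, spread=1746635/26873856

Answer: 3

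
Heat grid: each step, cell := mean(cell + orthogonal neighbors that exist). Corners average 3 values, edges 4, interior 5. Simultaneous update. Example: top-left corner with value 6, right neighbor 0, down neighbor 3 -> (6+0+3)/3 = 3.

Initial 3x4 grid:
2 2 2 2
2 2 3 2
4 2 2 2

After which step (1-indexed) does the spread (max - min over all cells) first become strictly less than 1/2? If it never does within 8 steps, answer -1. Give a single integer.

Step 1: max=8/3, min=2, spread=2/3
Step 2: max=23/9, min=169/80, spread=319/720
  -> spread < 1/2 first at step 2
Step 3: max=5257/2160, min=767/360, spread=131/432
Step 4: max=38551/16200, min=92951/43200, spread=5911/25920
Step 5: max=9106181/3888000, min=5598979/2592000, spread=56617/311040
Step 6: max=540372829/233280000, min=338183861/155520000, spread=2647763/18662400
Step 7: max=32176491311/13996800000, min=20393857999/9331200000, spread=25371269/223948800
Step 8: max=1919473973749/839808000000, min=1229349142541/559872000000, spread=1207204159/13436928000

Answer: 2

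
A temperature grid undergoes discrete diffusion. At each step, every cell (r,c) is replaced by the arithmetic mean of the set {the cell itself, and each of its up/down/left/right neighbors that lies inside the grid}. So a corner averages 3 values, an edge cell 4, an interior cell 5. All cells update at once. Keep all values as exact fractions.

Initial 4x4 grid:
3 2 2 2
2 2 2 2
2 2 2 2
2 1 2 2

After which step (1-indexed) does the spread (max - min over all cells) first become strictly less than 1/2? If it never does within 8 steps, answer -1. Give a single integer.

Step 1: max=7/3, min=5/3, spread=2/3
Step 2: max=41/18, min=209/120, spread=193/360
Step 3: max=473/216, min=3943/2160, spread=787/2160
  -> spread < 1/2 first at step 3
Step 4: max=69439/32400, min=200597/108000, spread=92599/324000
Step 5: max=2049013/972000, min=6118253/3240000, spread=2135371/9720000
Step 6: max=60709993/29160000, min=11576429/6075000, spread=25715669/145800000
Step 7: max=360922859/174960000, min=5602106849/2916000000, spread=1239822403/8748000000
Step 8: max=53742121489/26244000000, min=84515776411/43740000000, spread=3790819553/32805000000

Answer: 3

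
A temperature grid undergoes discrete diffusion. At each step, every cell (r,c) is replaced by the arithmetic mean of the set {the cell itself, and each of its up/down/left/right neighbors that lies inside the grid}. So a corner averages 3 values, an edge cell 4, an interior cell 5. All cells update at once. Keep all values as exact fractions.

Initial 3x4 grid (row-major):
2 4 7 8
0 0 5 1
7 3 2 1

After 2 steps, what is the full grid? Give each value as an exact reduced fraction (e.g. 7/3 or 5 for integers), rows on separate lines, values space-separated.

After step 1:
  2 13/4 6 16/3
  9/4 12/5 3 15/4
  10/3 3 11/4 4/3
After step 2:
  5/2 273/80 211/48 181/36
  599/240 139/50 179/50 161/48
  103/36 689/240 121/48 47/18

Answer: 5/2 273/80 211/48 181/36
599/240 139/50 179/50 161/48
103/36 689/240 121/48 47/18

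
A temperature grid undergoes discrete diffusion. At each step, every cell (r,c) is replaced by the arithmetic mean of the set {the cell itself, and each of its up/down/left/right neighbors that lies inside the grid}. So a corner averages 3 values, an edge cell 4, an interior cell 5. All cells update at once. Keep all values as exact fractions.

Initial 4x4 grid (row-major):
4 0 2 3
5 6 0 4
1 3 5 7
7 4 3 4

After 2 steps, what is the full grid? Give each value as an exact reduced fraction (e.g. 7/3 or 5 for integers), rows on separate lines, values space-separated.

Answer: 10/3 201/80 213/80 31/12
69/20 17/5 291/100 149/40
79/20 369/100 99/25 503/120
49/12 321/80 991/240 41/9

Derivation:
After step 1:
  3 3 5/4 3
  4 14/5 17/5 7/2
  4 19/5 18/5 5
  4 17/4 4 14/3
After step 2:
  10/3 201/80 213/80 31/12
  69/20 17/5 291/100 149/40
  79/20 369/100 99/25 503/120
  49/12 321/80 991/240 41/9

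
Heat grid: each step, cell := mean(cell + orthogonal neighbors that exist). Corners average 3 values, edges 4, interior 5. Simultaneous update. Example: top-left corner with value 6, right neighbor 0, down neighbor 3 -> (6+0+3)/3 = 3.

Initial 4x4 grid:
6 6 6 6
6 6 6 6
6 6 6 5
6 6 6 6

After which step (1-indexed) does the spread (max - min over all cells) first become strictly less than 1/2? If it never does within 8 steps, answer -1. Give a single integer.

Step 1: max=6, min=17/3, spread=1/3
  -> spread < 1/2 first at step 1
Step 2: max=6, min=689/120, spread=31/120
Step 3: max=6, min=6269/1080, spread=211/1080
Step 4: max=6, min=631157/108000, spread=16843/108000
Step 5: max=53921/9000, min=5693357/972000, spread=130111/972000
Step 6: max=3232841/540000, min=171317633/29160000, spread=3255781/29160000
Step 7: max=3228893/540000, min=5148446309/874800000, spread=82360351/874800000
Step 8: max=580693559/97200000, min=154712683109/26244000000, spread=2074577821/26244000000

Answer: 1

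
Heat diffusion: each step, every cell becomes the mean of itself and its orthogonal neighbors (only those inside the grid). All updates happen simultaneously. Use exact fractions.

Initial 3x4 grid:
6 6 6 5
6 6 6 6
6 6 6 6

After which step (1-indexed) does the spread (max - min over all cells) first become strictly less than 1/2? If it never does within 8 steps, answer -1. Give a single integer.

Answer: 1

Derivation:
Step 1: max=6, min=17/3, spread=1/3
  -> spread < 1/2 first at step 1
Step 2: max=6, min=103/18, spread=5/18
Step 3: max=6, min=1255/216, spread=41/216
Step 4: max=6, min=151303/25920, spread=4217/25920
Step 5: max=43121/7200, min=9122051/1555200, spread=38417/311040
Step 6: max=861403/144000, min=548671789/93312000, spread=1903471/18662400
Step 7: max=25804241/4320000, min=32991330911/5598720000, spread=18038617/223948800
Step 8: max=2319873241/388800000, min=1982271017149/335923200000, spread=883978523/13436928000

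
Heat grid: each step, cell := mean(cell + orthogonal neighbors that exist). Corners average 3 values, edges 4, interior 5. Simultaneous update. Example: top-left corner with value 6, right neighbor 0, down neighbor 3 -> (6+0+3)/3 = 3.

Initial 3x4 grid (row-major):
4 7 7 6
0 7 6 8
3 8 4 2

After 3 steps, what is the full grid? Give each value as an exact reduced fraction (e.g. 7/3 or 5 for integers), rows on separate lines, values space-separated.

Answer: 10141/2160 7907/1440 967/160 1501/240
6571/1440 6193/1200 6977/1200 8309/1440
2389/540 3601/720 1907/360 2941/540

Derivation:
After step 1:
  11/3 25/4 13/2 7
  7/2 28/5 32/5 11/2
  11/3 11/2 5 14/3
After step 2:
  161/36 1321/240 523/80 19/3
  493/120 109/20 29/5 707/120
  38/9 593/120 647/120 91/18
After step 3:
  10141/2160 7907/1440 967/160 1501/240
  6571/1440 6193/1200 6977/1200 8309/1440
  2389/540 3601/720 1907/360 2941/540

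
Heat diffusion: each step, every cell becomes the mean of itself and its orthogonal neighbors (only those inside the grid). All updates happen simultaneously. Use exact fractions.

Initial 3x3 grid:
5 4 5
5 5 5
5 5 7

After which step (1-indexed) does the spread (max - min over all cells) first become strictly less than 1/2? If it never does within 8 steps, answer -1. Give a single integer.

Answer: 4

Derivation:
Step 1: max=17/3, min=14/3, spread=1
Step 2: max=50/9, min=1133/240, spread=601/720
Step 3: max=718/135, min=10363/2160, spread=25/48
Step 4: max=170489/32400, min=634481/129600, spread=211/576
  -> spread < 1/2 first at step 4
Step 5: max=5040929/972000, min=38328307/7776000, spread=1777/6912
Step 6: max=601167851/116640000, min=2320459529/466560000, spread=14971/82944
Step 7: max=2240825167/437400000, min=139865657563/27993600000, spread=126121/995328
Step 8: max=2143903403309/419904000000, min=8426199691361/1679616000000, spread=1062499/11943936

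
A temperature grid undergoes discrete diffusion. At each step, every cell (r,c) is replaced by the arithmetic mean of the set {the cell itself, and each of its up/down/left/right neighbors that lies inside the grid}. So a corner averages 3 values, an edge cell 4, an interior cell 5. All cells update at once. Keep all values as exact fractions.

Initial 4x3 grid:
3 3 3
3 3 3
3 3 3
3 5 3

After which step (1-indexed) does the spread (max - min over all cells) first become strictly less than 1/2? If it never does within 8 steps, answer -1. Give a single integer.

Answer: 3

Derivation:
Step 1: max=11/3, min=3, spread=2/3
Step 2: max=427/120, min=3, spread=67/120
Step 3: max=3677/1080, min=3, spread=437/1080
  -> spread < 1/2 first at step 3
Step 4: max=1453531/432000, min=1509/500, spread=29951/86400
Step 5: max=12879821/3888000, min=10283/3375, spread=206761/777600
Step 6: max=5121795571/1555200000, min=8265671/2700000, spread=14430763/62208000
Step 7: max=305043741689/93312000000, min=665652727/216000000, spread=139854109/746496000
Step 8: max=18218631890251/5598720000000, min=60171228977/19440000000, spread=7114543559/44789760000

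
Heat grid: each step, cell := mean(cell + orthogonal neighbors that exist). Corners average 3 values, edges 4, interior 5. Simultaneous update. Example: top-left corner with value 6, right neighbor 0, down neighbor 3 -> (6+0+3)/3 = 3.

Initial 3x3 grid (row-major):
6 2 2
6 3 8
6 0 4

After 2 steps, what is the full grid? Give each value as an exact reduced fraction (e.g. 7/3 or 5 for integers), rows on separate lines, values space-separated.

After step 1:
  14/3 13/4 4
  21/4 19/5 17/4
  4 13/4 4
After step 2:
  79/18 943/240 23/6
  1063/240 99/25 321/80
  25/6 301/80 23/6

Answer: 79/18 943/240 23/6
1063/240 99/25 321/80
25/6 301/80 23/6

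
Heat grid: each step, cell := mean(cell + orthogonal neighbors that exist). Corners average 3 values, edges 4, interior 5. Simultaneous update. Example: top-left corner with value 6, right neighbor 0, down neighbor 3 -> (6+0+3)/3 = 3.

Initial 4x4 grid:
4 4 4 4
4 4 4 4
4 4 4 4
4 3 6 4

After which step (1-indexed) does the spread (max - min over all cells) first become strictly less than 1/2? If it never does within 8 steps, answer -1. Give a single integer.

Step 1: max=14/3, min=11/3, spread=1
Step 2: max=527/120, min=58/15, spread=21/40
Step 3: max=4667/1080, min=4259/1080, spread=17/45
  -> spread < 1/2 first at step 3
Step 4: max=136961/32400, min=26801/6750, spread=41581/162000
Step 5: max=4088639/972000, min=215239/54000, spread=214337/972000
Step 6: max=121577387/29160000, min=431281/108000, spread=5131517/29160000
Step 7: max=3631944527/874800000, min=9727757/2430000, spread=129952007/874800000
Step 8: max=108466897511/26244000000, min=5844233873/1458000000, spread=3270687797/26244000000

Answer: 3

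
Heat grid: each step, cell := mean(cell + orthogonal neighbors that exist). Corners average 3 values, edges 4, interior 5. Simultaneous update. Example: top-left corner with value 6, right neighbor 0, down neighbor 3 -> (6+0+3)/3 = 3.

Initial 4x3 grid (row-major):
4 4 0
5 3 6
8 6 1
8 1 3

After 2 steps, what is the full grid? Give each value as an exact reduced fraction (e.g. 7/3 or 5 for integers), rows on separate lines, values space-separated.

After step 1:
  13/3 11/4 10/3
  5 24/5 5/2
  27/4 19/5 4
  17/3 9/2 5/3
After step 2:
  145/36 913/240 103/36
  1253/240 377/100 439/120
  1273/240 477/100 359/120
  203/36 469/120 61/18

Answer: 145/36 913/240 103/36
1253/240 377/100 439/120
1273/240 477/100 359/120
203/36 469/120 61/18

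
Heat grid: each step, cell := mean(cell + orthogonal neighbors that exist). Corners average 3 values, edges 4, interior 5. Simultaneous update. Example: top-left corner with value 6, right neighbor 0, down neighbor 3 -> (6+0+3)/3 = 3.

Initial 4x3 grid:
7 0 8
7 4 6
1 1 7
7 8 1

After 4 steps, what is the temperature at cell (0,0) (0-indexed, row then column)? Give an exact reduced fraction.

Answer: 596111/129600

Derivation:
Step 1: cell (0,0) = 14/3
Step 2: cell (0,0) = 85/18
Step 3: cell (0,0) = 4823/1080
Step 4: cell (0,0) = 596111/129600
Full grid after step 4:
  596111/129600 3964349/864000 619961/129600
  957991/216000 1666201/360000 248779/54000
  977351/216000 1597151/360000 125497/27000
  578101/129600 3960739/864000 587251/129600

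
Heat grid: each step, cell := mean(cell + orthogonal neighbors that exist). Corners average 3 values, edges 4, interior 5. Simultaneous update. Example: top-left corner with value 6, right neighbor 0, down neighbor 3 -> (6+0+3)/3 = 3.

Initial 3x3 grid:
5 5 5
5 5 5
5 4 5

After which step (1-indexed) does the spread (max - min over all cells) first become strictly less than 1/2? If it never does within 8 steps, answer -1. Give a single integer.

Answer: 1

Derivation:
Step 1: max=5, min=14/3, spread=1/3
  -> spread < 1/2 first at step 1
Step 2: max=5, min=1133/240, spread=67/240
Step 3: max=993/200, min=10363/2160, spread=1807/10800
Step 4: max=26639/5400, min=4162037/864000, spread=33401/288000
Step 5: max=2656609/540000, min=37650067/7776000, spread=3025513/38880000
Step 6: max=141244051/28800000, min=15087073133/3110400000, spread=53531/995328
Step 7: max=38088883949/7776000000, min=907087074151/186624000000, spread=450953/11943936
Step 8: max=4564591389481/933120000000, min=54478296439397/11197440000000, spread=3799043/143327232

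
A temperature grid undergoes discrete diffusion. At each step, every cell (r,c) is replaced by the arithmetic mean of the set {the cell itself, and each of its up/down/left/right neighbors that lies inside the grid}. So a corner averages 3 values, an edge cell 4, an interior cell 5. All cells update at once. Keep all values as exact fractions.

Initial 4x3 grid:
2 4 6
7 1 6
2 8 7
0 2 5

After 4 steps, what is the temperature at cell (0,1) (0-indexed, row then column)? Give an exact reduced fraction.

Answer: 3827671/864000

Derivation:
Step 1: cell (0,1) = 13/4
Step 2: cell (0,1) = 1087/240
Step 3: cell (0,1) = 60029/14400
Step 4: cell (0,1) = 3827671/864000
Full grid after step 4:
  518089/129600 3827671/864000 596839/129600
  876689/216000 1541099/360000 260891/54000
  802469/216000 173061/40000 62209/13500
  479299/129600 1142747/288000 588149/129600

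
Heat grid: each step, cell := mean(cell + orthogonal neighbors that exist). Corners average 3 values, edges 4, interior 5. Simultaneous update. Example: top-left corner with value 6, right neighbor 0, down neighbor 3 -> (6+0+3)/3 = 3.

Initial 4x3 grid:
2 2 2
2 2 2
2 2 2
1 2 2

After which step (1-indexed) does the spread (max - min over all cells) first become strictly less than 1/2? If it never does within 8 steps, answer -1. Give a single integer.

Answer: 1

Derivation:
Step 1: max=2, min=5/3, spread=1/3
  -> spread < 1/2 first at step 1
Step 2: max=2, min=31/18, spread=5/18
Step 3: max=2, min=391/216, spread=41/216
Step 4: max=2, min=47623/25920, spread=4217/25920
Step 5: max=14321/7200, min=2901251/1555200, spread=38417/311040
Step 6: max=285403/144000, min=175423789/93312000, spread=1903471/18662400
Step 7: max=8524241/4320000, min=10596450911/5598720000, spread=18038617/223948800
Step 8: max=764673241/388800000, min=638578217149/335923200000, spread=883978523/13436928000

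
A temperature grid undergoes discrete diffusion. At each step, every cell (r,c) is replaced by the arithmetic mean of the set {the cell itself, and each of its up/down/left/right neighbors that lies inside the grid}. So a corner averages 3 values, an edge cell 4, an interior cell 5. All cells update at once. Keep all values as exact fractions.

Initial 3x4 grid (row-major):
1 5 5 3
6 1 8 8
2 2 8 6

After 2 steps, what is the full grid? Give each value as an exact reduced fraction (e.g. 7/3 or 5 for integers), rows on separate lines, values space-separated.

After step 1:
  4 3 21/4 16/3
  5/2 22/5 6 25/4
  10/3 13/4 6 22/3
After step 2:
  19/6 333/80 235/48 101/18
  427/120 383/100 279/50 299/48
  109/36 1019/240 271/48 235/36

Answer: 19/6 333/80 235/48 101/18
427/120 383/100 279/50 299/48
109/36 1019/240 271/48 235/36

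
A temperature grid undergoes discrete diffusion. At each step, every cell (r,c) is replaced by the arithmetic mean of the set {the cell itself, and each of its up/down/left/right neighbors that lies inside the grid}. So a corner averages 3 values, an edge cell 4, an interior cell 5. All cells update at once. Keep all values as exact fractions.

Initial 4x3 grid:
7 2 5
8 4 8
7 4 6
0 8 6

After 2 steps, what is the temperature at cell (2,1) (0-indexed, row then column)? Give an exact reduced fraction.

Answer: 21/4

Derivation:
Step 1: cell (2,1) = 29/5
Step 2: cell (2,1) = 21/4
Full grid after step 2:
  50/9 611/120 61/12
  1327/240 111/20 439/80
  441/80 21/4 1453/240
  19/4 659/120 103/18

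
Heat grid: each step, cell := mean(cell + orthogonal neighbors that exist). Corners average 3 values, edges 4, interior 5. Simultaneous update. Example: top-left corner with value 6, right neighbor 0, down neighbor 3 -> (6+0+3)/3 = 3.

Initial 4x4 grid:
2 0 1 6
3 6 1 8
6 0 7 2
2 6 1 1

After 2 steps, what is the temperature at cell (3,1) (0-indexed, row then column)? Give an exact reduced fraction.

Answer: 47/12

Derivation:
Step 1: cell (3,1) = 9/4
Step 2: cell (3,1) = 47/12
Full grid after step 2:
  49/18 95/48 277/80 15/4
  8/3 181/50 301/100 367/80
  25/6 71/25 401/100 737/240
  29/9 47/12 143/60 115/36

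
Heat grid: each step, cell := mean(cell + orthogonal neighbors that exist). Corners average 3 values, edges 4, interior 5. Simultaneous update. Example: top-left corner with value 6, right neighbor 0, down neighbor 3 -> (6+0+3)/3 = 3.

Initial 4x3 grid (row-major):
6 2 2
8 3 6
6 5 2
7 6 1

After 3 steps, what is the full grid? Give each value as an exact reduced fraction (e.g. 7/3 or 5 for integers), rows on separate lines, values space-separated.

After step 1:
  16/3 13/4 10/3
  23/4 24/5 13/4
  13/2 22/5 7/2
  19/3 19/4 3
After step 2:
  43/9 1003/240 59/18
  1343/240 429/100 893/240
  1379/240 479/100 283/80
  211/36 1109/240 15/4
After step 3:
  5239/1080 59489/14400 503/135
  36737/7200 27091/6000 26687/7200
  39587/7200 27581/6000 9479/2400
  2921/540 68479/14400 1429/360

Answer: 5239/1080 59489/14400 503/135
36737/7200 27091/6000 26687/7200
39587/7200 27581/6000 9479/2400
2921/540 68479/14400 1429/360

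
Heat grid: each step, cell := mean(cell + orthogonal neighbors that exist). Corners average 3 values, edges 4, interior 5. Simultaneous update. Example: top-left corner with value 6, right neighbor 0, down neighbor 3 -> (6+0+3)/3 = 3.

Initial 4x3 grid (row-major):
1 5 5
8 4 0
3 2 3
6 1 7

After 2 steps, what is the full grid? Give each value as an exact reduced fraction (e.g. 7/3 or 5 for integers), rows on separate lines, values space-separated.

Answer: 149/36 311/80 121/36
1033/240 343/100 197/60
881/240 363/100 46/15
145/36 17/5 32/9

Derivation:
After step 1:
  14/3 15/4 10/3
  4 19/5 3
  19/4 13/5 3
  10/3 4 11/3
After step 2:
  149/36 311/80 121/36
  1033/240 343/100 197/60
  881/240 363/100 46/15
  145/36 17/5 32/9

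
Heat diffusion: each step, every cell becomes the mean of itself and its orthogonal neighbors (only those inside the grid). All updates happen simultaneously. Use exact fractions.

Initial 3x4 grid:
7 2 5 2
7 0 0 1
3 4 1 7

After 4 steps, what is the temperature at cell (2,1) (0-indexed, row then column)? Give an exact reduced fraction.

Step 1: cell (2,1) = 2
Step 2: cell (2,1) = 46/15
Step 3: cell (2,1) = 425/144
Step 4: cell (2,1) = 16741/5400
Full grid after step 4:
  94913/25920 141253/43200 116849/43200 16471/6480
  23261/6400 74677/24000 48439/18000 214603/86400
  89263/25920 16741/5400 9527/3600 11069/4320

Answer: 16741/5400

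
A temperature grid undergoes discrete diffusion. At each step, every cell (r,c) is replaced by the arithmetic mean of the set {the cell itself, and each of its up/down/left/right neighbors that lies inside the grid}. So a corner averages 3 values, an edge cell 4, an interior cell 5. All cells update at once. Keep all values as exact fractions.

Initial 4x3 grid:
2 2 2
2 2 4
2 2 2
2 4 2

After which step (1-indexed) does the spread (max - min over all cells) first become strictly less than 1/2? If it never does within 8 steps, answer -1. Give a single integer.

Answer: 3

Derivation:
Step 1: max=8/3, min=2, spread=2/3
Step 2: max=307/120, min=2, spread=67/120
Step 3: max=2747/1080, min=191/90, spread=91/216
  -> spread < 1/2 first at step 3
Step 4: max=161923/64800, min=5857/2700, spread=4271/12960
Step 5: max=9604997/3888000, min=13289/6000, spread=39749/155520
Step 6: max=570458023/233280000, min=2726419/1215000, spread=1879423/9331200
Step 7: max=33951511157/13996800000, min=661079959/291600000, spread=3551477/22394880
Step 8: max=2023971076063/839808000000, min=3330151213/1458000000, spread=846431819/6718464000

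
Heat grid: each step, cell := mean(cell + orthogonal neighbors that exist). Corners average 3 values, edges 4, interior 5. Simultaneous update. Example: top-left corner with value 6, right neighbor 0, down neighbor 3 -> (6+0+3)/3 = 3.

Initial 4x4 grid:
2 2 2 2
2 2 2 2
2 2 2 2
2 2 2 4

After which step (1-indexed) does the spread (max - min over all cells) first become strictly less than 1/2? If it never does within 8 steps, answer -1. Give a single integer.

Answer: 3

Derivation:
Step 1: max=8/3, min=2, spread=2/3
Step 2: max=23/9, min=2, spread=5/9
Step 3: max=257/108, min=2, spread=41/108
  -> spread < 1/2 first at step 3
Step 4: max=7523/3240, min=2, spread=1043/3240
Step 5: max=219953/97200, min=2, spread=25553/97200
Step 6: max=6503459/2916000, min=18079/9000, spread=645863/2916000
Step 7: max=192601691/87480000, min=120971/60000, spread=16225973/87480000
Step 8: max=5726277983/2624400000, min=54701/27000, spread=409340783/2624400000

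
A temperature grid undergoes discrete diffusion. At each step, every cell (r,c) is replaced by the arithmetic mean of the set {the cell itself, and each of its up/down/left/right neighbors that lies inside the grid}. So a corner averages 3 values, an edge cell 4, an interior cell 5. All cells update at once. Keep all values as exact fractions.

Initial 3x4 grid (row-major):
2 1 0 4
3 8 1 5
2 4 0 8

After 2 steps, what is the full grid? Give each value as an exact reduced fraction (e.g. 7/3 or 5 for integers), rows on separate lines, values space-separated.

After step 1:
  2 11/4 3/2 3
  15/4 17/5 14/5 9/2
  3 7/2 13/4 13/3
After step 2:
  17/6 193/80 201/80 3
  243/80 81/25 309/100 439/120
  41/12 263/80 833/240 145/36

Answer: 17/6 193/80 201/80 3
243/80 81/25 309/100 439/120
41/12 263/80 833/240 145/36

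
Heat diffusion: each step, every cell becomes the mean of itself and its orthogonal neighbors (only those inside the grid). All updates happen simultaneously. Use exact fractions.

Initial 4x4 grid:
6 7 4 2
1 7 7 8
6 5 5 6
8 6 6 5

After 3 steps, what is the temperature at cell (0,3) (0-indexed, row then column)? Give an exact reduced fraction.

Step 1: cell (0,3) = 14/3
Step 2: cell (0,3) = 185/36
Step 3: cell (0,3) = 11707/2160
Full grid after step 3:
  2791/540 1217/225 2419/450 11707/2160
  9691/1800 8173/1500 33949/6000 40009/7200
  2003/360 34633/6000 17249/3000 41473/7200
  12703/2160 8453/1440 42193/7200 6239/1080

Answer: 11707/2160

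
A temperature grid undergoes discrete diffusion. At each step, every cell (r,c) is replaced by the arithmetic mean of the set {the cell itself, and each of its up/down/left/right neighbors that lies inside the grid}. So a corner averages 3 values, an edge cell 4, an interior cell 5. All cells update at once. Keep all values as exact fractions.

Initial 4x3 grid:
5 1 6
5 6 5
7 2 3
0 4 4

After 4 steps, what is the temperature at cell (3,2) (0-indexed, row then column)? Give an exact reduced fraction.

Step 1: cell (3,2) = 11/3
Step 2: cell (3,2) = 29/9
Step 3: cell (3,2) = 983/270
Step 4: cell (3,2) = 232657/64800
Full grid after step 4:
  142391/32400 1836983/432000 93569/21600
  898669/216000 96359/22500 4607/1125
  865729/216000 343711/90000 213151/54000
  117791/32400 1596403/432000 232657/64800

Answer: 232657/64800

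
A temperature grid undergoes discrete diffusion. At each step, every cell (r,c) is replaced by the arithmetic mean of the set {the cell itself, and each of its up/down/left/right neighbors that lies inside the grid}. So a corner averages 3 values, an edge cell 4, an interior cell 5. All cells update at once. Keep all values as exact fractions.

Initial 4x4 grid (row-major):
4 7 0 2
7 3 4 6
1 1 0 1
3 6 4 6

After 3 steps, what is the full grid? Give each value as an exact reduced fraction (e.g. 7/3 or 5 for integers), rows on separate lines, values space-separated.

After step 1:
  6 7/2 13/4 8/3
  15/4 22/5 13/5 13/4
  3 11/5 2 13/4
  10/3 7/2 4 11/3
After step 2:
  53/12 343/80 721/240 55/18
  343/80 329/100 31/10 353/120
  737/240 151/50 281/100 73/24
  59/18 391/120 79/24 131/36
After step 3:
  1559/360 8999/2400 4841/1440 6481/2160
  3013/800 3597/1000 727/240 437/144
  24581/7200 18539/6000 4579/1500 11189/3600
  6917/2160 11563/3600 11699/3600 359/108

Answer: 1559/360 8999/2400 4841/1440 6481/2160
3013/800 3597/1000 727/240 437/144
24581/7200 18539/6000 4579/1500 11189/3600
6917/2160 11563/3600 11699/3600 359/108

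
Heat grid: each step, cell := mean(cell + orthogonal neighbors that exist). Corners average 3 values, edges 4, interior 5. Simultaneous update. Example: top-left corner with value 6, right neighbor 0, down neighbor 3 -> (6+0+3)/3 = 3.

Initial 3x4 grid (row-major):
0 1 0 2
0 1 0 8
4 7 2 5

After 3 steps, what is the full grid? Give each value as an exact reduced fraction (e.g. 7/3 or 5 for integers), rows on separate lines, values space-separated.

Answer: 1189/1080 1831/1440 2719/1440 709/270
569/320 399/200 196/75 9119/2880
5533/2160 1019/360 263/80 2689/720

Derivation:
After step 1:
  1/3 1/2 3/4 10/3
  5/4 9/5 11/5 15/4
  11/3 7/2 7/2 5
After step 2:
  25/36 203/240 407/240 47/18
  141/80 37/20 12/5 857/240
  101/36 187/60 71/20 49/12
After step 3:
  1189/1080 1831/1440 2719/1440 709/270
  569/320 399/200 196/75 9119/2880
  5533/2160 1019/360 263/80 2689/720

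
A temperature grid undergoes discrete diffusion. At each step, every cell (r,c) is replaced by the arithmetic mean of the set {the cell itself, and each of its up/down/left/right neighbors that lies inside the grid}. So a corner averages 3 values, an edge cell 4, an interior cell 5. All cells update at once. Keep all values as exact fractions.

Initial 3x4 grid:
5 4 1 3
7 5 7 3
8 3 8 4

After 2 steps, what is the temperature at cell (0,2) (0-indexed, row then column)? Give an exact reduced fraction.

Answer: 439/120

Derivation:
Step 1: cell (0,2) = 15/4
Step 2: cell (0,2) = 439/120
Full grid after step 2:
  46/9 541/120 439/120 31/9
  1367/240 26/5 47/10 983/240
  73/12 227/40 213/40 59/12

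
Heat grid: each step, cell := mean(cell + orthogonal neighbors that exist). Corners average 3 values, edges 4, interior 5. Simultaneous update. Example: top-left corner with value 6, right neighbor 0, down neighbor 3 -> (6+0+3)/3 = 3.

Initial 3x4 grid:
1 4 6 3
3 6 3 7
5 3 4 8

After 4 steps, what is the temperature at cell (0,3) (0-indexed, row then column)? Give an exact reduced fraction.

Answer: 125717/25920

Derivation:
Step 1: cell (0,3) = 16/3
Step 2: cell (0,3) = 175/36
Step 3: cell (0,3) = 5431/1080
Step 4: cell (0,3) = 125717/25920
Full grid after step 4:
  19787/5184 173837/43200 39689/8640 125717/25920
  659653/172800 304241/72000 333751/72000 175279/34560
  20837/5184 11507/2700 10451/2160 131387/25920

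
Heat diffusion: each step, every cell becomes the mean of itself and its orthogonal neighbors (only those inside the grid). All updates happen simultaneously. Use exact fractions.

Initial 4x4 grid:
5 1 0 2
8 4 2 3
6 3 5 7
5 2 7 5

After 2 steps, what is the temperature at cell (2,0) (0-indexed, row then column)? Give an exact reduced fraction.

Step 1: cell (2,0) = 11/2
Step 2: cell (2,0) = 235/48
Full grid after step 2:
  155/36 721/240 493/240 77/36
  1171/240 373/100 319/100 389/120
  235/48 443/100 427/100 589/120
  169/36 13/3 151/30 193/36

Answer: 235/48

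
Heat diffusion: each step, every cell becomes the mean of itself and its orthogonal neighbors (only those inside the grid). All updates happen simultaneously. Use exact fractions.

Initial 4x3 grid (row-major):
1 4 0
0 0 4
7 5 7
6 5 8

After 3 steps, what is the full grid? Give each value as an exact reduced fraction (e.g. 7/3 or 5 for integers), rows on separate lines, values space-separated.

Answer: 4591/2160 30913/14400 1399/540
5101/1800 9421/3000 24229/7200
5189/1200 27247/6000 35209/7200
1883/360 5033/900 12343/2160

Derivation:
After step 1:
  5/3 5/4 8/3
  2 13/5 11/4
  9/2 24/5 6
  6 6 20/3
After step 2:
  59/36 491/240 20/9
  323/120 67/25 841/240
  173/40 239/50 1213/240
  11/2 88/15 56/9
After step 3:
  4591/2160 30913/14400 1399/540
  5101/1800 9421/3000 24229/7200
  5189/1200 27247/6000 35209/7200
  1883/360 5033/900 12343/2160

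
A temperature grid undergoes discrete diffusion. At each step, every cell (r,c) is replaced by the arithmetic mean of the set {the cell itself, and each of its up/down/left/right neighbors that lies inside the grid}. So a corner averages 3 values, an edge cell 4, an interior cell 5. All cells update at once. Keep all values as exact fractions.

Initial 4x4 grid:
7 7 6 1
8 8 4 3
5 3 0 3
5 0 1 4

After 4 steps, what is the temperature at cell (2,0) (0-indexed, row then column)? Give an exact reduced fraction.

Answer: 970559/216000

Derivation:
Step 1: cell (2,0) = 21/4
Step 2: cell (2,0) = 1127/240
Step 3: cell (2,0) = 33269/7200
Step 4: cell (2,0) = 970559/216000
Full grid after step 4:
  397049/64800 300053/54000 247451/54000 253349/64800
  1202687/216000 178579/36000 144487/36000 743219/216000
  970559/216000 141151/36000 569503/180000 603859/216000
  242429/64800 43139/13500 71573/27000 156361/64800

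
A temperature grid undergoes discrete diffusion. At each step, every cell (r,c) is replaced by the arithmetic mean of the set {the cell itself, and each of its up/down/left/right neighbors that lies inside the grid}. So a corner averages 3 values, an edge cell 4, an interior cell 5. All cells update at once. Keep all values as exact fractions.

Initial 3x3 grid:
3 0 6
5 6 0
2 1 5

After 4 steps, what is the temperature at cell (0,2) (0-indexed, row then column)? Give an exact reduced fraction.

Step 1: cell (0,2) = 2
Step 2: cell (0,2) = 10/3
Step 3: cell (0,2) = 29/10
Step 4: cell (0,2) = 8441/2700
Full grid after step 4:
  416993/129600 2616481/864000 8441/2700
  331357/108000 573911/180000 854077/288000
  206209/64800 1291553/432000 133531/43200

Answer: 8441/2700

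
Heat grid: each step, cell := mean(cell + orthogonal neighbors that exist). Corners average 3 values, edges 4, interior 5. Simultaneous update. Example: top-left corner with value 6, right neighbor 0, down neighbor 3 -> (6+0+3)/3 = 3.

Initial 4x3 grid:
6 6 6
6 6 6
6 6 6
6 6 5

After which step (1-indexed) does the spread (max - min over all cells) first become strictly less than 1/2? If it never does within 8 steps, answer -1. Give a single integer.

Step 1: max=6, min=17/3, spread=1/3
  -> spread < 1/2 first at step 1
Step 2: max=6, min=103/18, spread=5/18
Step 3: max=6, min=1255/216, spread=41/216
Step 4: max=6, min=151303/25920, spread=4217/25920
Step 5: max=43121/7200, min=9122051/1555200, spread=38417/311040
Step 6: max=861403/144000, min=548671789/93312000, spread=1903471/18662400
Step 7: max=25804241/4320000, min=32991330911/5598720000, spread=18038617/223948800
Step 8: max=2319873241/388800000, min=1982271017149/335923200000, spread=883978523/13436928000

Answer: 1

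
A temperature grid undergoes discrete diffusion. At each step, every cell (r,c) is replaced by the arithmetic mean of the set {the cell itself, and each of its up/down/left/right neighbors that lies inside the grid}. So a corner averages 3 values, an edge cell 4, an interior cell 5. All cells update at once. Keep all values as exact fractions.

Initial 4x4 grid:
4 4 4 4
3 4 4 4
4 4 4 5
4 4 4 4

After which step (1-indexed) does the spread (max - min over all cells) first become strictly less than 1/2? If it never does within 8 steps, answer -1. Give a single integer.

Answer: 3

Derivation:
Step 1: max=13/3, min=11/3, spread=2/3
Step 2: max=511/120, min=449/120, spread=31/60
Step 3: max=4531/1080, min=4109/1080, spread=211/540
  -> spread < 1/2 first at step 3
Step 4: max=134641/32400, min=124559/32400, spread=5041/16200
Step 5: max=4018111/972000, min=3757889/972000, spread=130111/486000
Step 6: max=119895781/29160000, min=113384219/29160000, spread=3255781/14580000
Step 7: max=3581560351/874800000, min=3416839649/874800000, spread=82360351/437400000
Step 8: max=107050577821/26244000000, min=102901422179/26244000000, spread=2074577821/13122000000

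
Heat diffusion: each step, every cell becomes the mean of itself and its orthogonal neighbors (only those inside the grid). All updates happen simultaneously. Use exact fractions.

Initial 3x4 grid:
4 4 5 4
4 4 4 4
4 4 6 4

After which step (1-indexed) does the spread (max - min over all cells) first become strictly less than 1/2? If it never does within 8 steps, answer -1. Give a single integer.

Step 1: max=14/3, min=4, spread=2/3
Step 2: max=137/30, min=4, spread=17/30
Step 3: max=601/135, min=293/72, spread=413/1080
  -> spread < 1/2 first at step 3
Step 4: max=17731/4050, min=12391/3000, spread=20063/81000
Step 5: max=4250471/972000, min=1343647/324000, spread=21953/97200
Step 6: max=126648677/29160000, min=10150771/2430000, spread=193577/1166400
Step 7: max=7578473443/1749600000, min=1221746953/291600000, spread=9919669/69984000
Step 8: max=453106244387/104976000000, min=9196935469/2187000000, spread=18645347/167961600

Answer: 3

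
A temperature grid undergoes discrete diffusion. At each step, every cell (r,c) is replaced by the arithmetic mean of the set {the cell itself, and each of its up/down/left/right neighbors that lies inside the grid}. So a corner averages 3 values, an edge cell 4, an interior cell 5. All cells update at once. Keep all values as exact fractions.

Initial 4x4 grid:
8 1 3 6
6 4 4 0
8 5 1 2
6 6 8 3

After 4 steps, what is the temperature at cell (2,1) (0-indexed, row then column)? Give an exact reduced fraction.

Answer: 88231/18000

Derivation:
Step 1: cell (2,1) = 24/5
Step 2: cell (2,1) = 253/50
Step 3: cell (2,1) = 14669/3000
Step 4: cell (2,1) = 88231/18000
Full grid after step 4:
  103489/21600 153599/36000 126143/36000 17077/5400
  366533/72000 266327/60000 2293/625 12527/4000
  1181167/216000 88231/18000 708401/180000 377437/108000
  185519/32400 1114267/216000 946379/216000 243047/64800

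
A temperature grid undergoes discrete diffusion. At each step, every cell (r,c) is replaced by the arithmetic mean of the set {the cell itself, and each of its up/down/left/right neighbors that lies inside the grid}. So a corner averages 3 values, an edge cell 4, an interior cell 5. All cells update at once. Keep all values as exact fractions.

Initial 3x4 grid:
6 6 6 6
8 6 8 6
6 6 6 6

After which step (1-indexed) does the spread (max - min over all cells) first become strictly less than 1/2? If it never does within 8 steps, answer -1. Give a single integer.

Step 1: max=34/5, min=6, spread=4/5
Step 2: max=799/120, min=249/40, spread=13/30
  -> spread < 1/2 first at step 2
Step 3: max=3517/540, min=1127/180, spread=34/135
Step 4: max=2805223/432000, min=906881/144000, spread=4229/21600
Step 5: max=25112693/3888000, min=8194771/1296000, spread=26419/194400
Step 6: max=10028952223/1555200000, min=3283960841/518400000, spread=1770697/15552000
Step 7: max=90055100393/13996800000, min=29620261231/4665600000, spread=11943167/139968000
Step 8: max=35989893278263/5598720000000, min=11858973695921/1866240000000, spread=825944381/11197440000

Answer: 2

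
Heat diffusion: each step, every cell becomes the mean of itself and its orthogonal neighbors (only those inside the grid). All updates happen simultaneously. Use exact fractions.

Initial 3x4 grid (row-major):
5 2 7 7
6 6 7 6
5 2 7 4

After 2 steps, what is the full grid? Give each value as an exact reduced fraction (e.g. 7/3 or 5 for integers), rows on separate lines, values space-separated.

After step 1:
  13/3 5 23/4 20/3
  11/2 23/5 33/5 6
  13/3 5 5 17/3
After step 2:
  89/18 1181/240 1441/240 221/36
  563/120 267/50 559/100 187/30
  89/18 71/15 167/30 50/9

Answer: 89/18 1181/240 1441/240 221/36
563/120 267/50 559/100 187/30
89/18 71/15 167/30 50/9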